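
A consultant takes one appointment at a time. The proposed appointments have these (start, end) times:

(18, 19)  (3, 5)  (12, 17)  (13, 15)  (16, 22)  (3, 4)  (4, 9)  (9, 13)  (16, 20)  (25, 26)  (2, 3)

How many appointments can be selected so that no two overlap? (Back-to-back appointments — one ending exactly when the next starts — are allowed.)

7

Order by finish time; keep every interval that doesn't clash with the previous kept one.
Sorted by end: (2,3)  (3,4)  (3,5)  (4,9)  (9,13)  (13,15)  (12,17)  (18,19)  (16,20)  (16,22)  (25,26)
take (2,3); take (3,4); take (4,9); take (9,13); take (13,15); skip (12,17); take (18,19); take (25,26).
Selected 7 appointments.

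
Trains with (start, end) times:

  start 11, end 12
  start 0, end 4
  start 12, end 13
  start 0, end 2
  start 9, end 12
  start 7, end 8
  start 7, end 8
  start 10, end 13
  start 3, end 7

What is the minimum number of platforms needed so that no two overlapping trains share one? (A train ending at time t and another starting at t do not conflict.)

3

The answer is the maximum number of intervals overlapping at any instant.
Events (time:±→running): 0:+→1 0:+→2 2:-→1 3:+→2 4:-→1 7:-→0 7:+→1 7:+→2 8:-→1 8:-→0 9:+→1 10:+→2 11:+→3 … peak 3.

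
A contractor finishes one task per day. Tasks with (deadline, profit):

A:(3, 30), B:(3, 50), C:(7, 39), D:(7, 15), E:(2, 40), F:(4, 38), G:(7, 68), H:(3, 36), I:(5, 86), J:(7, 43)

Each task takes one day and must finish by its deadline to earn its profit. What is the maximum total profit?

364

Sort by profit descending; place each in the latest free slot ≤ its deadline.
Profit order: I=86 G=68 B=50 J=43 E=40 C=39 F=38 H=36 A=30 D=15
Assign: I→slot 5, G→slot 7, B→slot 3, J→slot 6, E→slot 2, C→slot 4, F→slot 1, H skipped, A skipped, D skipped.
Slots: [1:F] [2:E] [3:B] [4:C] [5:I] [6:J] [7:G]
Profit = 38 + 40 + 50 + 39 + 86 + 43 + 68 = 364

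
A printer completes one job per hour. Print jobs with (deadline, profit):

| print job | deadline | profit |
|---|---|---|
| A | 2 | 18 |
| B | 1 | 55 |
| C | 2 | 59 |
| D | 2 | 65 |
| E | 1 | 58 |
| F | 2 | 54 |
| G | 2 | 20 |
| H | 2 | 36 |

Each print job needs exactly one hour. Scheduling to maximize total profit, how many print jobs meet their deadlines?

2

Profit order: D=65 C=59 E=58 B=55 F=54 H=36 G=20 A=18
Assign: D→slot 2, C→slot 1, E skipped, B skipped, F skipped, H skipped, G skipped, A skipped.
Slots: [1:C] [2:D]
2 of 8 scheduled.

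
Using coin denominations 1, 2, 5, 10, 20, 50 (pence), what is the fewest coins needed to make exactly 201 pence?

5

201 = 4×50 + 1×1
Total coins = 4 + 1 = 5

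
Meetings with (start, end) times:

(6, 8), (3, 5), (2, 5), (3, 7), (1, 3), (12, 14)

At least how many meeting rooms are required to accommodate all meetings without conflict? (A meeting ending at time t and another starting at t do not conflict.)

3

Count concurrent intervals with a sweep; the peak is the room count.
Events (time:±→running): 1:+→1 2:+→2 3:-→1 3:+→2 3:+→3 … peak 3.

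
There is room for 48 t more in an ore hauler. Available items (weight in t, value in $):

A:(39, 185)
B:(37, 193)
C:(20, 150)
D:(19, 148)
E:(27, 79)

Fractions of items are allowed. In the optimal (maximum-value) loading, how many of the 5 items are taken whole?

2

Greedy by value/weight ratio, highest first.
Order: D (148/19=7.79) > C (150/20=7.50) > B (193/37=5.22) > A (185/39=4.74) > E (79/27=2.93)
Fill: take D (19 @ 148) → take C (20 @ 150) → take 9/37 of B → 46.95; 48/48 used.
2 item(s) taken whole; one partial (take 9/37 of B).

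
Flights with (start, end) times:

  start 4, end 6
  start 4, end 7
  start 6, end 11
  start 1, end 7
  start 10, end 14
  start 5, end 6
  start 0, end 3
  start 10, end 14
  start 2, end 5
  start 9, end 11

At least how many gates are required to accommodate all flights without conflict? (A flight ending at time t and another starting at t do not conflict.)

Events (time:±→running): 0:+→1 1:+→2 2:+→3 3:-→2 4:+→3 4:+→4 … peak 4.

4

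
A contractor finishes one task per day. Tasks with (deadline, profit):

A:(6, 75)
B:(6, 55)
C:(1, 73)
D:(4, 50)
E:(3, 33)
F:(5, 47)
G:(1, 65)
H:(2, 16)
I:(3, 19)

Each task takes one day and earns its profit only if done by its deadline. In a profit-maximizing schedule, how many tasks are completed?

6

Take jobs in profit order; each goes to the latest open slot no later than its deadline.
By profit: A(d6,75), C(d1,73), G(d1,65), B(d6,55), D(d4,50), F(d5,47), E(d3,33), I(d3,19), H(d2,16)
A→slot 6; C→slot 1; G skipped; B→slot 5; D→slot 4; F→slot 3; E→slot 2; I skipped; H skipped.
6 of 9 scheduled.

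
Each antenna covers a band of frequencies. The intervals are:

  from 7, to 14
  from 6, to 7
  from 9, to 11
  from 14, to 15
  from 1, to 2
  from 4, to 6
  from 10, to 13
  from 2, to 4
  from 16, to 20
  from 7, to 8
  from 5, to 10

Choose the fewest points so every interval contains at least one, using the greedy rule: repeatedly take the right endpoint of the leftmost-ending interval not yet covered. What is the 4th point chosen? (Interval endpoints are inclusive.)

11

Process intervals by earliest right end; each time one isn't hit yet, stab at its right endpoint.
By right end: [1,2]  [2,4]  [4,6]  [6,7]  [7,8]  [5,10]  [9,11]  [10,13]  [7,14]  [14,15]  [16,20]
[1,2] uncovered → point at 2; [4,6] uncovered → point at 6; [7,8] uncovered → point at 8; [9,11] uncovered → point at 11; [14,15] uncovered → point at 15; [16,20] uncovered → point at 20.
Points: 2, 6, 8, 11, 15, 20 (6 total).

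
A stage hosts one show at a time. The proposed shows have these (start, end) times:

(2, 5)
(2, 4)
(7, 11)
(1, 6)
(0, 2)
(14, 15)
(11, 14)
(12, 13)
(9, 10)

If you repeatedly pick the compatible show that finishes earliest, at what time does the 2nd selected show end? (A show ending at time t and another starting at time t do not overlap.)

4

By end time: (0,2), (2,4), (2,5), (1,6), (9,10), (7,11), (12,13), (11,14), (14,15).
Pick (0,2); next start ≥ 2 → (2,4); next start ≥ 4 → (9,10); next start ≥ 10 → (12,13); next start ≥ 13 → (14,15).
Selected: (0,2) (2,4) (9,10) (12,13) (14,15)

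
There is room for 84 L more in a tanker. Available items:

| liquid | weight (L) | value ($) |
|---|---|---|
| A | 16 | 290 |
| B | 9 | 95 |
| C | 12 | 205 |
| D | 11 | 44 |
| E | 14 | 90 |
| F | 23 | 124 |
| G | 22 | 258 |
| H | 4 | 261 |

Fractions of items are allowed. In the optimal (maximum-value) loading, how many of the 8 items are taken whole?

6

Greedy by value/weight ratio, highest first.
Order: H (261/4=65.25) > A (290/16=18.12) > C (205/12=17.08) > G (258/22=11.73) > B (95/9=10.56) > E (90/14=6.43) > F (124/23=5.39) > D (44/11=4.00)
Fill: take H (4 @ 261) → take A (16 @ 290) → take C (12 @ 205) → take G (22 @ 258) → take B (9 @ 95) → take E (14 @ 90) → take 7/23 of F → 37.74; 84/84 used.
6 item(s) taken whole; one partial (take 7/23 of F).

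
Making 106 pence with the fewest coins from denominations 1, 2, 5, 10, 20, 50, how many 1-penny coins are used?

1

Greedy: take as many of the largest coin as possible, then repeat with the remainder.
106 = 2×50 + 1×5 + 1×1
Count of 1: 1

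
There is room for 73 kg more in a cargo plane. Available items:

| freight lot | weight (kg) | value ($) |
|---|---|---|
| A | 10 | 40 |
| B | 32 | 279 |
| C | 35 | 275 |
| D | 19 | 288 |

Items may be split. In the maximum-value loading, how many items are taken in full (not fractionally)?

Ratios (sorted): D 15.16, B 8.72, C 7.86, A 4.00
take D (19 @ 288); take B (32 @ 279); take 22/35 of C → 172.86. Capacity used 73/73.
2 item(s) taken whole; one partial (take 22/35 of C).

2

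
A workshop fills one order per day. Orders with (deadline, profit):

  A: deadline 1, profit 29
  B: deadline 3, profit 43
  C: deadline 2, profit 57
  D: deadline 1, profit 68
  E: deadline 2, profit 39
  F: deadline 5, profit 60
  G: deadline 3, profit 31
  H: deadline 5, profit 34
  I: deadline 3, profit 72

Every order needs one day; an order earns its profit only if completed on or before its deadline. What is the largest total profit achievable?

By profit: I(d3,72), D(d1,68), F(d5,60), C(d2,57), B(d3,43), E(d2,39), H(d5,34), G(d3,31), A(d1,29)
I→slot 3; D→slot 1; F→slot 5; C→slot 2; B skipped; E skipped; H→slot 4; G skipped; A skipped.
Profit = 68 + 57 + 72 + 34 + 60 = 291

291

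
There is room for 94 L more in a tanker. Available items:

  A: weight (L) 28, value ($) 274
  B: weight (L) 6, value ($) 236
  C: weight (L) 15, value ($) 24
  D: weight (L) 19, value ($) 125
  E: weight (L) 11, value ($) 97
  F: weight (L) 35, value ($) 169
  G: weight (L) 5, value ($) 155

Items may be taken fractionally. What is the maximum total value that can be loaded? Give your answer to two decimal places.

1007.71

Order: B (236/6=39.33) > G (155/5=31.00) > A (274/28=9.79) > E (97/11=8.82) > D (125/19=6.58) > F (169/35=4.83) > C (24/15=1.60)
Fill: take B (6 @ 236) → take G (5 @ 155) → take A (28 @ 274) → take E (11 @ 97) → take D (19 @ 125) → take 25/35 of F → 120.71; 94/94 used.
Total value = 1007.71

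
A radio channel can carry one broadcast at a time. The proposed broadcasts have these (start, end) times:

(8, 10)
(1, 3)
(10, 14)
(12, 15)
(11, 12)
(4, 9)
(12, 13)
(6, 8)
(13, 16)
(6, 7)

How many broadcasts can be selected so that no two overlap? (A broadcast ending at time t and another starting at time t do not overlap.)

By end time: (1,3), (6,7), (6,8), (4,9), (8,10), (11,12), (12,13), (10,14), (12,15), (13,16).
Pick (1,3); next start ≥ 3 → (6,7); next start ≥ 7 → (8,10); next start ≥ 10 → (11,12); next start ≥ 12 → (12,13); next start ≥ 13 → (13,16).
Selected 6 broadcasts.

6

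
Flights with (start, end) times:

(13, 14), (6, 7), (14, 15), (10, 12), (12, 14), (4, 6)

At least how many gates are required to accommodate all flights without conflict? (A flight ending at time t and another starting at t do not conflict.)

2

Events (time:±→running): 4:+→1 6:-→0 6:+→1 7:-→0 10:+→1 12:-→0 12:+→1 13:+→2 … peak 2.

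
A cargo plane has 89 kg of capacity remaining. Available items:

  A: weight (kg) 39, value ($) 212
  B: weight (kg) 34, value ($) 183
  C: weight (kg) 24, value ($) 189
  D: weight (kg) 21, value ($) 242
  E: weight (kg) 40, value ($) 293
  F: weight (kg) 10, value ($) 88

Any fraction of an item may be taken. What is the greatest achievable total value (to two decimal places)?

Ratios (sorted): D 11.52, F 8.80, C 7.88, E 7.33, A 5.44, B 5.38
take D (21 @ 242); take F (10 @ 88); take C (24 @ 189); take 34/40 of E → 249.05. Capacity used 89/89.
Total value = 768.05

768.05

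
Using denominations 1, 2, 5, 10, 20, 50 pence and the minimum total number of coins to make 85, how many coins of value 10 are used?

85 − 1×50→35 − 1×20→15 − 1×10→5 − 1×5→0
Count of 10: 1

1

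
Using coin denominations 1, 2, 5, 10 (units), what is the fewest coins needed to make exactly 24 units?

4

Greedy: take as many of the largest coin as possible, then repeat with the remainder.
24 − 2×10→4 − 2×2→0
Total coins = 2 + 2 = 4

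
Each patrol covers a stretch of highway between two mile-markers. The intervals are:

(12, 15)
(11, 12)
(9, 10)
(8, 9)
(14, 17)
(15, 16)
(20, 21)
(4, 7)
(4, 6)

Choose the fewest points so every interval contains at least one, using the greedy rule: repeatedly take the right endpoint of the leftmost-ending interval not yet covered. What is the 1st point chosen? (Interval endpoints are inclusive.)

6

Sort by right endpoint; whenever an interval is uncovered, place a point at its right end.
By right end: [4,6]  [4,7]  [8,9]  [9,10]  [11,12]  [12,15]  [15,16]  [14,17]  [20,21]
[4,6] uncovered → point at 6; [8,9] uncovered → point at 9; [11,12] uncovered → point at 12; [15,16] uncovered → point at 16; [20,21] uncovered → point at 21.
Points: 6, 9, 12, 16, 21 (5 total).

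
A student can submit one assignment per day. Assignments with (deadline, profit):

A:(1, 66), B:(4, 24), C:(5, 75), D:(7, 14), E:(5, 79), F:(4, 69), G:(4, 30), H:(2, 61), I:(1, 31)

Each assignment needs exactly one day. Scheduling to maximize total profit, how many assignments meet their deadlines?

6

Profit order: E=79 C=75 F=69 A=66 H=61 I=31 G=30 B=24 D=14
Assign: E→slot 5, C→slot 4, F→slot 3, A→slot 1, H→slot 2, I skipped, G skipped, B skipped, D→slot 7.
Slots: [1:A] [2:H] [3:F] [4:C] [5:E] [7:D]
6 of 9 scheduled.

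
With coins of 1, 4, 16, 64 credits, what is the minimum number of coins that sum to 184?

7

Use the largest denomination that fits, subtract, and repeat.
184 = 2×64 + 3×16 + 2×4
Total coins = 2 + 3 + 2 = 7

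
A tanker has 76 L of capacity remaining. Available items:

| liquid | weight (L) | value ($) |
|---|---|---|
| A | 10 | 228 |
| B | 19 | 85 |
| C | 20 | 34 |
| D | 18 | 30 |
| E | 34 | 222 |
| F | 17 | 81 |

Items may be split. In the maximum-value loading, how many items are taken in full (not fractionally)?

3

Sort by value per unit weight and fill in that order.
Ratios (sorted): A 22.80, E 6.53, F 4.76, B 4.47, C 1.70, D 1.67
take A (10 @ 228); take E (34 @ 222); take F (17 @ 81); take 15/19 of B → 67.11. Capacity used 76/76.
3 item(s) taken whole; one partial (take 15/19 of B).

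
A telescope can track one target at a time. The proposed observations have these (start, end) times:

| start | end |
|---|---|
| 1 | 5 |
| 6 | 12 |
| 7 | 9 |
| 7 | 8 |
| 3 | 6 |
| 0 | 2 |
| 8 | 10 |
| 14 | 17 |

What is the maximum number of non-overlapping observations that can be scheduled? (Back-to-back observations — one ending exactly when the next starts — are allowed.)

Greedy by earliest finish: after sorting by end time, pick each interval compatible with the last pick.
By end time: (0,2), (1,5), (3,6), (7,8), (7,9), (8,10), (6,12), (14,17).
Pick (0,2); next start ≥ 2 → (3,6); next start ≥ 6 → (7,8); next start ≥ 8 → (8,10); next start ≥ 10 → (14,17).
Selected 5 observations.

5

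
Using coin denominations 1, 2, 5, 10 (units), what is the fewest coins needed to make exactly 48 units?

7

48 = 4×10 + 1×5 + 1×2 + 1×1
Total coins = 4 + 1 + 1 + 1 = 7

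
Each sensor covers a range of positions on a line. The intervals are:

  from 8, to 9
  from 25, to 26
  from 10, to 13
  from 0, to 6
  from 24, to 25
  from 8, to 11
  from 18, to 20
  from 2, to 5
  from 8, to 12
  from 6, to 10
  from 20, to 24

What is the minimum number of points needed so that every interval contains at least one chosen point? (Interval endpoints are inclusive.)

5

Sorted: [2,5] [0,6] [8,9] [6,10] [8,11] [8,12] [10,13] [18,20] [20,24] [24,25] [25,26]
{[2,5],[0,6]} hit by 5; {[8,9],[6,10],[8,11],[8,12]} hit by 9; {[10,13]} hit by 13; {[18,20],[20,24]} hit by 20; {[24,25],[25,26]} hit by 25.
Points: 5, 9, 13, 20, 25 (5 total).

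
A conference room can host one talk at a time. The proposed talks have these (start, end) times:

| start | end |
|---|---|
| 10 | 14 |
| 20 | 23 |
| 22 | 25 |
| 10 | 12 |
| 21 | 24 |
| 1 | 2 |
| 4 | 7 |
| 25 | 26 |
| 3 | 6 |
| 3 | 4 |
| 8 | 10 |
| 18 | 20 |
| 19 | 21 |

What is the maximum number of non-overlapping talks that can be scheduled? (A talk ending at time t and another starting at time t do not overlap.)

Greedy by earliest finish: after sorting by end time, pick each interval compatible with the last pick.
Sorted by end: (1,2)  (3,4)  (3,6)  (4,7)  (8,10)  (10,12)  (10,14)  (18,20)  (19,21)  (20,23)  (21,24)  (22,25)  (25,26)
take (1,2); take (3,4); take (4,7); take (8,10); take (10,12); skip (10,14); take (18,20); take (20,23); take (25,26).
Selected 8 talks.

8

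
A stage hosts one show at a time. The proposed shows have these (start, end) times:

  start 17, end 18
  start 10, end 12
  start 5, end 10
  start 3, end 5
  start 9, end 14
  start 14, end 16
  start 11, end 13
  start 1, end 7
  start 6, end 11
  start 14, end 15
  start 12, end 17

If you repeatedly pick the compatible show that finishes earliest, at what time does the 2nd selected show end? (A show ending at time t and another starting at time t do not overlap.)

10

By end time: (3,5), (1,7), (5,10), (6,11), (10,12), (11,13), (9,14), (14,15), (14,16), (12,17), (17,18).
Pick (3,5); next start ≥ 5 → (5,10); next start ≥ 10 → (10,12); next start ≥ 12 → (14,15); next start ≥ 15 → (17,18).
Selected: (3,5) (5,10) (10,12) (14,15) (17,18)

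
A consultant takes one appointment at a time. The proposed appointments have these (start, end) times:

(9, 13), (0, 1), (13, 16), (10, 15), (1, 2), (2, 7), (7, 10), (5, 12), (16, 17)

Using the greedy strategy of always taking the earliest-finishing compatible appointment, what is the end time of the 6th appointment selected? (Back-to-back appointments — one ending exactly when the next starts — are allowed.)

Greedy by earliest finish: after sorting by end time, pick each interval compatible with the last pick.
By end time: (0,1), (1,2), (2,7), (7,10), (5,12), (9,13), (10,15), (13,16), (16,17).
Pick (0,1); next start ≥ 1 → (1,2); next start ≥ 2 → (2,7); next start ≥ 7 → (7,10); next start ≥ 10 → (10,15); next start ≥ 15 → (16,17).
Selected: (0,1) (1,2) (2,7) (7,10) (10,15) (16,17)

17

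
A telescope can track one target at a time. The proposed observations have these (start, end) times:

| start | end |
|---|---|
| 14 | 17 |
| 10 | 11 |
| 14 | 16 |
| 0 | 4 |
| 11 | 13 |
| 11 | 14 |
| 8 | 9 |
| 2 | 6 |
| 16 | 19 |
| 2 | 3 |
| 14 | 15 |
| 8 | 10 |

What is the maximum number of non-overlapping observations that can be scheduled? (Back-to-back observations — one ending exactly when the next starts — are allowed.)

6

Order by finish time; keep every interval that doesn't clash with the previous kept one.
By end time: (2,3), (0,4), (2,6), (8,9), (8,10), (10,11), (11,13), (11,14), (14,15), (14,16), (14,17), (16,19).
Pick (2,3); next start ≥ 3 → (8,9); next start ≥ 9 → (10,11); next start ≥ 11 → (11,13); next start ≥ 13 → (14,15); next start ≥ 15 → (16,19).
Selected 6 observations.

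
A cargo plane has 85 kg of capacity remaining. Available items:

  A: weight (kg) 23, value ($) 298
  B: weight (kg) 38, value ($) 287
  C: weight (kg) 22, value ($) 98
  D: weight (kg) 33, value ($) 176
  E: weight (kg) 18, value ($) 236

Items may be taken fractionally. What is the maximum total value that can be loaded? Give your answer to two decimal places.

Order: E (236/18=13.11) > A (298/23=12.96) > B (287/38=7.55) > D (176/33=5.33) > C (98/22=4.45)
Fill: take E (18 @ 236) → take A (23 @ 298) → take B (38 @ 287) → take 6/33 of D → 32.00; 85/85 used.
Total value = 853.00

853.00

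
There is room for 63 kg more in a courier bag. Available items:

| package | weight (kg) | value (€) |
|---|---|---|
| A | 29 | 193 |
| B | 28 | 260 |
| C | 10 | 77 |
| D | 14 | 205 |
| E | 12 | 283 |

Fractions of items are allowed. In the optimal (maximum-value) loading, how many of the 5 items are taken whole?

3

Ratios (sorted): E 23.58, D 14.64, B 9.29, C 7.70, A 6.66
take E (12 @ 283); take D (14 @ 205); take B (28 @ 260); take 9/10 of C → 69.30. Capacity used 63/63.
3 item(s) taken whole; one partial (take 9/10 of C).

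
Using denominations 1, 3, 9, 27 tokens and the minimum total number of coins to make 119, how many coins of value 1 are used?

2

Greedy: take as many of the largest coin as possible, then repeat with the remainder.
119 − 4×27→11 − 1×9→2 − 2×1→0
Count of 1: 2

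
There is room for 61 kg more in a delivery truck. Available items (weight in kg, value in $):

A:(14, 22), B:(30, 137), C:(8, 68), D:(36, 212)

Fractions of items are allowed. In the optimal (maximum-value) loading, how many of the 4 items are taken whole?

Sort by value per unit weight and fill in that order.
Ratios (sorted): C 8.50, D 5.89, B 4.57, A 1.57
take C (8 @ 68); take D (36 @ 212); take 17/30 of B → 77.63. Capacity used 61/61.
2 item(s) taken whole; one partial (take 17/30 of B).

2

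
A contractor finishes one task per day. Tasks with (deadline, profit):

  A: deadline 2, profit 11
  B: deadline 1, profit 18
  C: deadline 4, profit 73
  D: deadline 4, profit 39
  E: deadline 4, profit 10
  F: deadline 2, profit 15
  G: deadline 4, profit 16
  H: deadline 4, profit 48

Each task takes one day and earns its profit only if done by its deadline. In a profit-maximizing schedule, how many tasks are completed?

4

Sort by profit descending; place each in the latest free slot ≤ its deadline.
By profit: C(d4,73), H(d4,48), D(d4,39), B(d1,18), G(d4,16), F(d2,15), A(d2,11), E(d4,10)
C→slot 4; H→slot 3; D→slot 2; B→slot 1; G skipped; F skipped; A skipped; E skipped.
4 of 8 scheduled.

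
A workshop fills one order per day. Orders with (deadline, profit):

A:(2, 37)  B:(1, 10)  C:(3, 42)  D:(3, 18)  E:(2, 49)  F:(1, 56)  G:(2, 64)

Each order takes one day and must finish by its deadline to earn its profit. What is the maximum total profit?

162

By profit: G(d2,64), F(d1,56), E(d2,49), C(d3,42), A(d2,37), D(d3,18), B(d1,10)
G→slot 2; F→slot 1; E skipped; C→slot 3; A skipped; D skipped; B skipped.
Profit = 56 + 64 + 42 = 162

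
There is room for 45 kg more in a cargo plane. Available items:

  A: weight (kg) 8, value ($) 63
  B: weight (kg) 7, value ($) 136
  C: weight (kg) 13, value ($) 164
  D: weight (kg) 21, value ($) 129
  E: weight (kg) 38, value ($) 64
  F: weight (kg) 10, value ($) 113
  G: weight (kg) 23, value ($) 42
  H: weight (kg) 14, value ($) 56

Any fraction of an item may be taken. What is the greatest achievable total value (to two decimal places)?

Greedy by value/weight ratio, highest first.
Order: B (136/7=19.43) > C (164/13=12.62) > F (113/10=11.30) > A (63/8=7.88) > D (129/21=6.14) > H (56/14=4.00) > G (42/23=1.83) > E (64/38=1.68)
Fill: take B (7 @ 136) → take C (13 @ 164) → take F (10 @ 113) → take A (8 @ 63) → take 7/21 of D → 43.00; 45/45 used.
Total value = 519.00

519.00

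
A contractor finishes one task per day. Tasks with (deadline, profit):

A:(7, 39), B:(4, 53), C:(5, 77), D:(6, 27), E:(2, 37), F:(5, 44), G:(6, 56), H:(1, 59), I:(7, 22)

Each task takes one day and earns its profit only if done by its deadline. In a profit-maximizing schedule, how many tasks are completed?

Take jobs in profit order; each goes to the latest open slot no later than its deadline.
By profit: C(d5,77), H(d1,59), G(d6,56), B(d4,53), F(d5,44), A(d7,39), E(d2,37), D(d6,27), I(d7,22)
C→slot 5; H→slot 1; G→slot 6; B→slot 4; F→slot 3; A→slot 7; E→slot 2; D skipped; I skipped.
7 of 9 scheduled.

7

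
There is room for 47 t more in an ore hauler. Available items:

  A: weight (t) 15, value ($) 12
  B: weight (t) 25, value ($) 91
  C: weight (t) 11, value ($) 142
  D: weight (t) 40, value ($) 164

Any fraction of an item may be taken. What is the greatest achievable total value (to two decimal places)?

289.60

Ratios (sorted): C 12.91, D 4.10, B 3.64, A 0.80
take C (11 @ 142); take 36/40 of D → 147.60. Capacity used 47/47.
Total value = 289.60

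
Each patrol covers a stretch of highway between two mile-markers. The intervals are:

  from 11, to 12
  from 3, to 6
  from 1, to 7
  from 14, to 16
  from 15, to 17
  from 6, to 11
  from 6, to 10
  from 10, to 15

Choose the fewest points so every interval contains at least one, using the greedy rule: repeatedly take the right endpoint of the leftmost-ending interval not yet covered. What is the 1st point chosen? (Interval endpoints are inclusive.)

6

Sorted: [3,6] [1,7] [6,10] [6,11] [11,12] [10,15] [14,16] [15,17]
{[3,6],[1,7],[6,10],[6,11]} hit by 6; {[11,12],[10,15]} hit by 12; {[14,16],[15,17]} hit by 16.
Points: 6, 12, 16 (3 total).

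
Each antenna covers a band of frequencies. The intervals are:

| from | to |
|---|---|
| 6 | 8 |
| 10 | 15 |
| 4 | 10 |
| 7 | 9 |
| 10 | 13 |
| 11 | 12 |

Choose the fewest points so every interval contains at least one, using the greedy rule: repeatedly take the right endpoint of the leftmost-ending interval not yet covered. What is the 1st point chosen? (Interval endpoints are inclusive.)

Sort by right endpoint; whenever an interval is uncovered, place a point at its right end.
Sorted: [6,8] [7,9] [4,10] [11,12] [10,13] [10,15]
{[6,8],[7,9],[4,10]} hit by 8; {[11,12],[10,13],[10,15]} hit by 12.
Points: 8, 12 (2 total).

8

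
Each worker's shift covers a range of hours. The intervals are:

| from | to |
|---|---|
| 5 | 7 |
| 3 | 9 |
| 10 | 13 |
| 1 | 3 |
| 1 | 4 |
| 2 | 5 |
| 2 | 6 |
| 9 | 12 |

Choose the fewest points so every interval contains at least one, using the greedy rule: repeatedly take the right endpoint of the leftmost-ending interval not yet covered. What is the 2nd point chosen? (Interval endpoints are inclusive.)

7

Sorted: [1,3] [1,4] [2,5] [2,6] [5,7] [3,9] [9,12] [10,13]
{[1,3],[1,4],[2,5],[2,6]} hit by 3; {[5,7],[3,9]} hit by 7; {[9,12],[10,13]} hit by 12.
Points: 3, 7, 12 (3 total).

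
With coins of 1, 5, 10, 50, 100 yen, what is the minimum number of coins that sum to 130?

4

130 = 1×100 + 3×10
Total coins = 1 + 3 = 4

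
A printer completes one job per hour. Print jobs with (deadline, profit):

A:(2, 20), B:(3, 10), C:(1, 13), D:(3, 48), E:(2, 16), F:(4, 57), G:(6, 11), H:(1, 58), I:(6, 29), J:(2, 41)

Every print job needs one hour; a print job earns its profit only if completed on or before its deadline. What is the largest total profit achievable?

244

Take jobs in profit order; each goes to the latest open slot no later than its deadline.
By profit: H(d1,58), F(d4,57), D(d3,48), J(d2,41), I(d6,29), A(d2,20), E(d2,16), C(d1,13), G(d6,11), B(d3,10)
H→slot 1; F→slot 4; D→slot 3; J→slot 2; I→slot 6; A skipped; E skipped; C skipped; G→slot 5; B skipped.
Profit = 58 + 41 + 48 + 57 + 11 + 29 = 244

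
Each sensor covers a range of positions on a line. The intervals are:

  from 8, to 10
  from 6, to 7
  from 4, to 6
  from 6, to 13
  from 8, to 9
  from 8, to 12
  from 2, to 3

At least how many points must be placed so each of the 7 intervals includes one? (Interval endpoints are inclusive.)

3

Sort by right endpoint; whenever an interval is uncovered, place a point at its right end.
Sorted: [2,3] [4,6] [6,7] [8,9] [8,10] [8,12] [6,13]
{[2,3]} hit by 3; {[4,6],[6,7]} hit by 6; {[8,9],[8,10],[8,12],[6,13]} hit by 9.
Points: 3, 6, 9 (3 total).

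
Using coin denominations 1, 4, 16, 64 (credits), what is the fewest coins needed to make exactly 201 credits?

6

201 = 3×64 + 2×4 + 1×1
Total coins = 3 + 2 + 1 = 6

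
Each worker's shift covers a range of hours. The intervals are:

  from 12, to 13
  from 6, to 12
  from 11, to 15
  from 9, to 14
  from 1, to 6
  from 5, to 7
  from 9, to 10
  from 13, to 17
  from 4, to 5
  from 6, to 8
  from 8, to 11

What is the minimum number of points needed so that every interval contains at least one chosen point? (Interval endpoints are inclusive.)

4

Process intervals by earliest right end; each time one isn't hit yet, stab at its right endpoint.
By right end: [4,5]  [1,6]  [5,7]  [6,8]  [9,10]  [8,11]  [6,12]  [12,13]  [9,14]  [11,15]  [13,17]
[4,5] uncovered → point at 5; [6,8] uncovered → point at 8; [9,10] uncovered → point at 10; [12,13] uncovered → point at 13.
Points: 5, 8, 10, 13 (4 total).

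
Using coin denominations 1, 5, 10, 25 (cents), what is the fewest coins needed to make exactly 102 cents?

6

Use the largest denomination that fits, subtract, and repeat.
102 − 4×25→2 − 2×1→0
Total coins = 4 + 2 = 6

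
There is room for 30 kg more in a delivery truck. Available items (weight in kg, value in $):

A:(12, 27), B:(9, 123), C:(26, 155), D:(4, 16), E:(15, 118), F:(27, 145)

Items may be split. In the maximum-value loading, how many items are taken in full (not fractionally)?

2

Greedy by value/weight ratio, highest first.
Ratios (sorted): B 13.67, E 7.87, C 5.96, F 5.37, D 4.00, A 2.25
take B (9 @ 123); take E (15 @ 118); take 6/26 of C → 35.77. Capacity used 30/30.
2 item(s) taken whole; one partial (take 6/26 of C).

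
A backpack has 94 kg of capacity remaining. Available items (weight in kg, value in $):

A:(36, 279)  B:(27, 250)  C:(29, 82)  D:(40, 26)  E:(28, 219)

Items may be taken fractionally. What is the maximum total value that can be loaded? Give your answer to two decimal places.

756.48

Greedy by value/weight ratio, highest first.
Ratios (sorted): B 9.26, E 7.82, A 7.75, C 2.83, D 0.65
take B (27 @ 250); take E (28 @ 219); take A (36 @ 279); take 3/29 of C → 8.48. Capacity used 94/94.
Total value = 756.48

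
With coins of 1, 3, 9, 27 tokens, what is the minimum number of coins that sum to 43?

5

Use the largest denomination that fits, subtract, and repeat.
43 = 1×27 + 1×9 + 2×3 + 1×1
Total coins = 1 + 1 + 2 + 1 = 5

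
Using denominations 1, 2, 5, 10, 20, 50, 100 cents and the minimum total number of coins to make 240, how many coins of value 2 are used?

0

Greedy: take as many of the largest coin as possible, then repeat with the remainder.
240 − 2×100→40 − 2×20→0
Count of 2: 0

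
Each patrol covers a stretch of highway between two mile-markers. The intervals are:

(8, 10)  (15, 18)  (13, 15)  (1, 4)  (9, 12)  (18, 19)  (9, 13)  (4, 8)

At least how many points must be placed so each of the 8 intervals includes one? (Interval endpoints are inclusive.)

Sorted: [1,4] [4,8] [8,10] [9,12] [9,13] [13,15] [15,18] [18,19]
{[1,4],[4,8]} hit by 4; {[8,10],[9,12],[9,13]} hit by 10; {[13,15],[15,18]} hit by 15; {[18,19]} hit by 19.
Points: 4, 10, 15, 19 (4 total).

4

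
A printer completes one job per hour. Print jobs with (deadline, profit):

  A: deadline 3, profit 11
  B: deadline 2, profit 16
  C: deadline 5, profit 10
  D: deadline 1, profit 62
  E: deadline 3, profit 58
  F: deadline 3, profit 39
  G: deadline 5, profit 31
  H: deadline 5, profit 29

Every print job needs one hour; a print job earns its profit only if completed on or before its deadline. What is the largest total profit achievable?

219

Take jobs in profit order; each goes to the latest open slot no later than its deadline.
By profit: D(d1,62), E(d3,58), F(d3,39), G(d5,31), H(d5,29), B(d2,16), A(d3,11), C(d5,10)
D→slot 1; E→slot 3; F→slot 2; G→slot 5; H→slot 4; B skipped; A skipped; C skipped.
Profit = 62 + 39 + 58 + 29 + 31 = 219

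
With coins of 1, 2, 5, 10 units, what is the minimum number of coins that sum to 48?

7

Use the largest denomination that fits, subtract, and repeat.
48 − 4×10→8 − 1×5→3 − 1×2→1 − 1×1→0
Total coins = 4 + 1 + 1 + 1 = 7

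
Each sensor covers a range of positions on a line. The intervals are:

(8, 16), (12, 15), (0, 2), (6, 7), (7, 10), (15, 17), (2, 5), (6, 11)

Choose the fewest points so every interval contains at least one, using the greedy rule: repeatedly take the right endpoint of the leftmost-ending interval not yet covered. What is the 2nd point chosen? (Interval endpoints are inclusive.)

7

Process intervals by earliest right end; each time one isn't hit yet, stab at its right endpoint.
Sorted: [0,2] [2,5] [6,7] [7,10] [6,11] [12,15] [8,16] [15,17]
{[0,2],[2,5]} hit by 2; {[6,7],[7,10],[6,11]} hit by 7; {[12,15],[8,16],[15,17]} hit by 15.
Points: 2, 7, 15 (3 total).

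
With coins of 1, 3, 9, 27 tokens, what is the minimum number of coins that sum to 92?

92 − 3×27→11 − 1×9→2 − 2×1→0
Total coins = 3 + 1 + 2 = 6

6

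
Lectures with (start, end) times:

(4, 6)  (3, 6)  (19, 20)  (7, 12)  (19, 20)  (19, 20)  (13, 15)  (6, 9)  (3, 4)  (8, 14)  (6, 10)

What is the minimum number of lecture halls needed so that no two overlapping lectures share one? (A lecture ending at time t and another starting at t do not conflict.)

Count concurrent intervals with a sweep; the peak is the room count.
Events (time:±→running): 3:+→1 3:+→2 4:-→1 4:+→2 6:-→1 6:-→0 6:+→1 6:+→2 7:+→3 8:+→4 … peak 4.

4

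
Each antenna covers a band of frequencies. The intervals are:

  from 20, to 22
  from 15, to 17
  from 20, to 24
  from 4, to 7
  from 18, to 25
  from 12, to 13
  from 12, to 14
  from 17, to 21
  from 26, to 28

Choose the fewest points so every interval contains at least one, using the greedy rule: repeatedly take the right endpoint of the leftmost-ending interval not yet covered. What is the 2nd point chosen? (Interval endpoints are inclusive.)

By right end: [4,7]  [12,13]  [12,14]  [15,17]  [17,21]  [20,22]  [20,24]  [18,25]  [26,28]
[4,7] uncovered → point at 7; [12,13] uncovered → point at 13; [15,17] uncovered → point at 17; [20,22] uncovered → point at 22; [26,28] uncovered → point at 28.
Points: 7, 13, 17, 22, 28 (5 total).

13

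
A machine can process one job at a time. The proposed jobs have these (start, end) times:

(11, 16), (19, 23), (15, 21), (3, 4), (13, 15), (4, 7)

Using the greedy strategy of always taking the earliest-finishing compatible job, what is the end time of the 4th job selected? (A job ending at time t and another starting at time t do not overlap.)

Sorted by end: (3,4)  (4,7)  (13,15)  (11,16)  (15,21)  (19,23)
take (3,4); take (4,7); take (13,15); take (15,21).
Selected: (3,4) (4,7) (13,15) (15,21)

21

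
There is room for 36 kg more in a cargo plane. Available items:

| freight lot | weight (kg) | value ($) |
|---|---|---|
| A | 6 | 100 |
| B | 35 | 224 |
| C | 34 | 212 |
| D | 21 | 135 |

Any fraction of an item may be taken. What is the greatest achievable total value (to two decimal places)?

292.60

Order: A (100/6=16.67) > D (135/21=6.43) > B (224/35=6.40) > C (212/34=6.24)
Fill: take A (6 @ 100) → take D (21 @ 135) → take 9/35 of B → 57.60; 36/36 used.
Total value = 292.60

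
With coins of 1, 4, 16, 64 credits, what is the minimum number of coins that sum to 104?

Use the largest denomination that fits, subtract, and repeat.
104 − 1×64→40 − 2×16→8 − 2×4→0
Total coins = 1 + 2 + 2 = 5

5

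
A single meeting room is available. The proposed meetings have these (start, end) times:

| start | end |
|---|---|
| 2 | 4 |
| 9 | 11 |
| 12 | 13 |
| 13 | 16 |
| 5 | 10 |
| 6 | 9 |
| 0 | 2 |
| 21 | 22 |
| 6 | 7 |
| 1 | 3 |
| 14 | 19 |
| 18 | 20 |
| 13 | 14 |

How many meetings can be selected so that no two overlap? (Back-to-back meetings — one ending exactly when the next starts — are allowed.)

By end time: (0,2), (1,3), (2,4), (6,7), (6,9), (5,10), (9,11), (12,13), (13,14), (13,16), (14,19), (18,20), (21,22).
Pick (0,2); next start ≥ 2 → (2,4); next start ≥ 4 → (6,7); next start ≥ 7 → (9,11); next start ≥ 11 → (12,13); next start ≥ 13 → (13,14); next start ≥ 14 → (14,19); next start ≥ 19 → (21,22).
Selected 8 meetings.

8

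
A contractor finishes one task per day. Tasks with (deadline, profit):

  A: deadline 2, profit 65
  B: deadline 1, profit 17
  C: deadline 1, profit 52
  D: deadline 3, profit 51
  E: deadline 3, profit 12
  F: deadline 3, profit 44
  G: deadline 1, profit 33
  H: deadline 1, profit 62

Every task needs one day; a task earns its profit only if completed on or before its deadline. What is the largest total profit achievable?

Profit order: A=65 H=62 C=52 D=51 F=44 G=33 B=17 E=12
Assign: A→slot 2, H→slot 1, C skipped, D→slot 3, F skipped, G skipped, B skipped, E skipped.
Slots: [1:H] [2:A] [3:D]
Profit = 62 + 65 + 51 = 178

178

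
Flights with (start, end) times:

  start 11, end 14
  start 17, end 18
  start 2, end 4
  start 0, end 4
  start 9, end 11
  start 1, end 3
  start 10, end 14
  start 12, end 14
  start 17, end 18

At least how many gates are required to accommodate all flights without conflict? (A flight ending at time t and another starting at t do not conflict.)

3

Count concurrent intervals with a sweep; the peak is the room count.
starts: [0, 1, 2, 9, 10, 11, 12, 17, 17]
ends:   [3, 4, 4, 11, 14, 14, 14, 18, 18]
s0→1 s1→2 s2→3  — peak 3.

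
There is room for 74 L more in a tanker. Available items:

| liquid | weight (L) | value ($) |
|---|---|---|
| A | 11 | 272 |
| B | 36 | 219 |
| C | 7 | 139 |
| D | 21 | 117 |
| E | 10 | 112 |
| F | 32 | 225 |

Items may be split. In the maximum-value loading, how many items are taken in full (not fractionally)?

Sort by value per unit weight and fill in that order.
Ratios (sorted): A 24.73, C 19.86, E 11.20, F 7.03, B 6.08, D 5.57
take A (11 @ 272); take C (7 @ 139); take E (10 @ 112); take F (32 @ 225); take 14/36 of B → 85.17. Capacity used 74/74.
4 item(s) taken whole; one partial (take 14/36 of B).

4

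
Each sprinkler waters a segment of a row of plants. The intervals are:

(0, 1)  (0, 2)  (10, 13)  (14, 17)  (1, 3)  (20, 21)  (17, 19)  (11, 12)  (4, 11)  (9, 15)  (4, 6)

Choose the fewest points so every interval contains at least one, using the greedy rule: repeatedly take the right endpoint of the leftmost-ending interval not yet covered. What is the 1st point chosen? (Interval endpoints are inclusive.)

Sort by right endpoint; whenever an interval is uncovered, place a point at its right end.
Sorted: [0,1] [0,2] [1,3] [4,6] [4,11] [11,12] [10,13] [9,15] [14,17] [17,19] [20,21]
{[0,1],[0,2],[1,3]} hit by 1; {[4,6],[4,11]} hit by 6; {[11,12],[10,13],[9,15]} hit by 12; {[14,17],[17,19]} hit by 17; {[20,21]} hit by 21.
Points: 1, 6, 12, 17, 21 (5 total).

1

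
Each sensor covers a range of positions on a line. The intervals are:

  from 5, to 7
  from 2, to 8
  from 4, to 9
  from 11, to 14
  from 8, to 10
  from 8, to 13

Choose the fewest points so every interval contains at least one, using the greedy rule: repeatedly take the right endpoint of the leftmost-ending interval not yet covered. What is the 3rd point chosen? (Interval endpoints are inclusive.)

Sort by right endpoint; whenever an interval is uncovered, place a point at its right end.
Sorted: [5,7] [2,8] [4,9] [8,10] [8,13] [11,14]
{[5,7],[2,8],[4,9]} hit by 7; {[8,10],[8,13]} hit by 10; {[11,14]} hit by 14.
Points: 7, 10, 14 (3 total).

14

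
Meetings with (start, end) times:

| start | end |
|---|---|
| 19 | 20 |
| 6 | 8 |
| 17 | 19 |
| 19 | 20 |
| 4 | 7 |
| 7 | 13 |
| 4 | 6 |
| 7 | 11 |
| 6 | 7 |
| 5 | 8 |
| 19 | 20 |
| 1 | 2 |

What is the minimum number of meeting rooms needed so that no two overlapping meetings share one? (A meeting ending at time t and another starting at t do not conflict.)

4

The answer is the maximum number of intervals overlapping at any instant.
Events (time:±→running): 1:+→1 2:-→0 4:+→1 4:+→2 5:+→3 6:-→2 6:+→3 6:+→4 … peak 4.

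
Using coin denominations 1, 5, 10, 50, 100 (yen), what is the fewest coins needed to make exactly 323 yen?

323 − 3×100→23 − 2×10→3 − 3×1→0
Total coins = 3 + 2 + 3 = 8

8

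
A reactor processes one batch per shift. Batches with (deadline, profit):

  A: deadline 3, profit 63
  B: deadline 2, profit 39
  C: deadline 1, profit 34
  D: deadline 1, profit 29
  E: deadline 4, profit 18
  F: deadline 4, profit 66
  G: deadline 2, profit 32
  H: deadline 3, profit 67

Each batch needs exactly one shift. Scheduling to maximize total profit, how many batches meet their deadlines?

4

Sort by profit descending; place each in the latest free slot ≤ its deadline.
Profit order: H=67 F=66 A=63 B=39 C=34 G=32 D=29 E=18
Assign: H→slot 3, F→slot 4, A→slot 2, B→slot 1, C skipped, G skipped, D skipped, E skipped.
Slots: [1:B] [2:A] [3:H] [4:F]
4 of 8 scheduled.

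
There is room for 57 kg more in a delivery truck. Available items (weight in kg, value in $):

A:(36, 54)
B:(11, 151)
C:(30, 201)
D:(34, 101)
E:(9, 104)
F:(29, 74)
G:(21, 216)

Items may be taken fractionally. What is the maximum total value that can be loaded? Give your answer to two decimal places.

578.20

Greedy by value/weight ratio, highest first.
Ratios (sorted): B 13.73, E 11.56, G 10.29, C 6.70, D 2.97, F 2.55, A 1.50
take B (11 @ 151); take E (9 @ 104); take G (21 @ 216); take 16/30 of C → 107.20. Capacity used 57/57.
Total value = 578.20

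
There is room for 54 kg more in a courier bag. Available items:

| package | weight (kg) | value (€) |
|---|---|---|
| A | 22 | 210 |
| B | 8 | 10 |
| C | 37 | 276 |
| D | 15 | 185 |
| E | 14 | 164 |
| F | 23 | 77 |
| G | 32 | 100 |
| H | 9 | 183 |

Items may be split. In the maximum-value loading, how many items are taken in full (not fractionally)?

3

Order: H (183/9=20.33) > D (185/15=12.33) > E (164/14=11.71) > A (210/22=9.55) > C (276/37=7.46) > F (77/23=3.35) > G (100/32=3.12) > B (10/8=1.25)
Fill: take H (9 @ 183) → take D (15 @ 185) → take E (14 @ 164) → take 16/22 of A → 152.73; 54/54 used.
3 item(s) taken whole; one partial (take 16/22 of A).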